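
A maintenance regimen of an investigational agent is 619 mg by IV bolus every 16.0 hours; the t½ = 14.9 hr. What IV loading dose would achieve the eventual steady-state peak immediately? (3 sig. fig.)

1180 mg

k = ln 2 / 14.9 = 0.04652 hr⁻¹
Accumulation ratio R = 1 / (1 − e^(−kτ)) = 1 / (1 − e^(−0.04652×16.0)) = 1 / (1 − 0.4751) = 1.905
Loading dose = maintenance dose × R = 619 × 1.905 ≈ 1180 mg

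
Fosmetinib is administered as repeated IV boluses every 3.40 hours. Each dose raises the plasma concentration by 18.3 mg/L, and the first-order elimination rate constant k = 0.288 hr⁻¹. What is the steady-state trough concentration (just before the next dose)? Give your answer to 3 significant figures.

Fraction remaining after one interval: e^(−kτ) = e^(−0.2880 × 3.40) = 0.3756
R = 1 / (1 − 0.3756) = 1.602
Css,max = 18.3 × 1.602 = 29.31 mg/L
Css,min = Css,max × e^(−kτ) = 29.31 × 0.3756 ≈ 11.0 mg/L

11.0 mg/L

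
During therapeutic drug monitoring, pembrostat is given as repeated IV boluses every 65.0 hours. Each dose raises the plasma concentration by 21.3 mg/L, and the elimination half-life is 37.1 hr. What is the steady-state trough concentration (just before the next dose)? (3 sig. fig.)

k = ln 2 / 37.1 = 0.01868 hr⁻¹
Fraction remaining after one interval: e^(−kτ) = e^(−0.01868 × 65.0) = 0.2969
R = 1 / (1 − 0.2969) = 1.422
Css,max = 21.3 × 1.422 = 30.29 mg/L
Css,min = Css,max × e^(−kτ) = 30.29 × 0.2969 ≈ 8.99 mg/L

8.99 mg/L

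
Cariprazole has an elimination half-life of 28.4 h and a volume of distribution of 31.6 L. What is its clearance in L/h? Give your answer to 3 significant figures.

0.771 L/h

k = ln 2 / t½ = ln 2 / 28.4 = 0.02441 h⁻¹
CL = k · V = 0.02441 × 31.6 ≈ 0.771 L/h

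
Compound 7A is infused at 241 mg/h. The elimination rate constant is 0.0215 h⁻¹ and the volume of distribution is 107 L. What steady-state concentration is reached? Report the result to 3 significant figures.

CL = k · V = 0.0215 × 107 = 2.300 L/h
Css = rate / CL = 241 / 2.300 ≈ 105 mg/L

105 mg/L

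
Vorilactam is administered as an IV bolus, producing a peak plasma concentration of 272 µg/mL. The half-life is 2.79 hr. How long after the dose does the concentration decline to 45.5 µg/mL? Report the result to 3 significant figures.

7.20 hours

k = ln 2 / 2.79 = 0.2484 hr⁻¹
C(t) = C₀ e^(−kt)  ⇒  t = ln(C₀/C) / k
t = ln(272/45.5) / 0.2484 = 1.788 / 0.2484 ≈ 7.20 hours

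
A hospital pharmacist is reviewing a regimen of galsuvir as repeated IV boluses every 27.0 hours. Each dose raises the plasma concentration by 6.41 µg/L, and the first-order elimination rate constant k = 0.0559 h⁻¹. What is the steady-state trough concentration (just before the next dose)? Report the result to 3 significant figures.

1.82 µg/L

Fraction remaining after one interval: e^(−kτ) = e^(−0.05590 × 27.0) = 0.2211
R = 1 / (1 − 0.2211) = 1.284
Css,max = 6.41 × 1.284 = 8.229 µg/L
Css,min = Css,max × e^(−kτ) = 8.229 × 0.2211 ≈ 1.82 µg/L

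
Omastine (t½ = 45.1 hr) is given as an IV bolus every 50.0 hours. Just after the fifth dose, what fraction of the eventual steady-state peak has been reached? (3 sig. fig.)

k = ln 2 / 45.1 = 0.01537 hr⁻¹
f_n = 1 − e^(−nkτ) = 1 − e^(−5 × 0.01537 × 50.0) = 1 − e^(−3.842) = 1 − 0.02144 ≈ 0.979

0.979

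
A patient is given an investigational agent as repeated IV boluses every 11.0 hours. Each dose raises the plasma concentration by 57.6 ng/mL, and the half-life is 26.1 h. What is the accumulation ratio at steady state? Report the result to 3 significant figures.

3.95

k = ln 2 / 26.1 = 0.02656 h⁻¹
Fraction remaining after one interval: e^(−kτ) = e^(−0.02656 × 11.0) = 0.7467
R = 1 / (1 − 0.7467) = 1 / 0.2533 ≈ 3.95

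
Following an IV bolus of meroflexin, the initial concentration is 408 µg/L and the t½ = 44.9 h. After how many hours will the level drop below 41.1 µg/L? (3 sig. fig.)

149 hours

k = ln 2 / 44.9 = 0.01544 h⁻¹
C(t) = C₀ e^(−kt)  ⇒  t = ln(C₀/C) / k
t = ln(408/41.1) / 0.01544 = 2.295 / 0.01544 ≈ 149 hours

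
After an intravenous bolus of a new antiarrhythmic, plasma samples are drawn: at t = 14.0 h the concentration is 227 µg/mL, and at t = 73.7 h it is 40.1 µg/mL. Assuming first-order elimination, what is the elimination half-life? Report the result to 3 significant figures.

23.9 hours

k = ln(C₁/C₂) / (t₂ − t₁) = ln(227/40.1) / (73.7 − 14.0)
  = 1.734 / 59.70 = 0.02904 h⁻¹
t½ = ln 2 / k = ln 2 / 0.02904 ≈ 23.9 hours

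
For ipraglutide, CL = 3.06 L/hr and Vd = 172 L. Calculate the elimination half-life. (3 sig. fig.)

39.0 hours

k = CL / V = 3.06 / 172 = 0.01779 hr⁻¹
t½ = ln 2 / k = ln 2 / 0.01779 ≈ 39.0 hours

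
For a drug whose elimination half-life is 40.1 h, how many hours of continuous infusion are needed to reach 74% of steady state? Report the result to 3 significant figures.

k = ln 2 / 40.1 = 0.01729 h⁻¹
f = 1 − e^(−kt)  ⇒  t = −ln(1 − f) / k
t = −ln(1 − 0.74) / 0.01729 = 1.347 / 0.01729 ≈ 77.9 hours

77.9 hours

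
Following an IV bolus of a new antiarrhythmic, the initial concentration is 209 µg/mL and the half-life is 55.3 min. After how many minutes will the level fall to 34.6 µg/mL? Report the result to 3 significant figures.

143 minutes

k = ln 2 / 55.3 = 0.01253 min⁻¹
C(t) = C₀ e^(−kt)  ⇒  t = ln(C₀/C) / k
t = ln(209/34.6) / 0.01253 = 1.798 / 0.01253 ≈ 143 minutes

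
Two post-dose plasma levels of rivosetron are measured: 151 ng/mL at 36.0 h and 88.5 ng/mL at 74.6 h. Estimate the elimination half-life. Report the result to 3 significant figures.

k = ln(C₁/C₂) / (t₂ − t₁) = ln(151/88.5) / (74.6 − 36.0)
  = 0.5343 / 38.60 = 0.01384 h⁻¹
t½ = ln 2 / k = ln 2 / 0.01384 ≈ 50.1 hours

50.1 hours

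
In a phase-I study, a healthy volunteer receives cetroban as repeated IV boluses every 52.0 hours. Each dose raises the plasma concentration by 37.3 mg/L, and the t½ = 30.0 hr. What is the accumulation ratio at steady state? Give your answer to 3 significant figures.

k = ln 2 / 30.0 = 0.02310 hr⁻¹
Fraction remaining after one interval: e^(−kτ) = e^(−0.02310 × 52.0) = 0.3008
R = 1 / (1 − 0.3008) = 1 / 0.6992 ≈ 1.43

1.43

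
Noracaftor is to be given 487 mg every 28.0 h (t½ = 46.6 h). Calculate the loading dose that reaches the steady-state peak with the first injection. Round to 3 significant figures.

1430 mg

k = ln 2 / 46.6 = 0.01487 h⁻¹
Accumulation ratio R = 1 / (1 − e^(−kτ)) = 1 / (1 − e^(−0.01487×28.0)) = 1 / (1 − 0.6594) = 2.936
Loading dose = maintenance dose × R = 487 × 2.936 ≈ 1430 mg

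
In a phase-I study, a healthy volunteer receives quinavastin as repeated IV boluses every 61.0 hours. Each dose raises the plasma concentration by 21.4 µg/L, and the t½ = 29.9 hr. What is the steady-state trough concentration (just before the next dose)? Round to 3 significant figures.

k = ln 2 / 29.9 = 0.02318 hr⁻¹
Fraction remaining after one interval: e^(−kτ) = e^(−0.02318 × 61.0) = 0.2431
R = 1 / (1 − 0.2431) = 1.321
Css,max = 21.4 × 1.321 = 28.27 µg/L
Css,min = Css,max × e^(−kτ) = 28.27 × 0.2431 ≈ 6.87 µg/L

6.87 µg/L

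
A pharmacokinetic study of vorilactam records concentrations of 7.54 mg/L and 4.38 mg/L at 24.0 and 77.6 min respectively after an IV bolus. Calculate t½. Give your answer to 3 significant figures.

68.4 minutes

k = ln(C₁/C₂) / (t₂ − t₁) = ln(7.54/4.38) / (77.6 − 24.0)
  = 0.5432 / 53.60 = 0.01013 min⁻¹
t½ = ln 2 / k = ln 2 / 0.01013 ≈ 68.4 minutes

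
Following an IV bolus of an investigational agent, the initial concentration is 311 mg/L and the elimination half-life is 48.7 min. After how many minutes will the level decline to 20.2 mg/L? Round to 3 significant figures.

k = ln 2 / 48.7 = 0.01423 min⁻¹
C(t) = C₀ e^(−kt)  ⇒  t = ln(C₀/C) / k
t = ln(311/20.2) / 0.01423 = 2.734 / 0.01423 ≈ 192 minutes

192 minutes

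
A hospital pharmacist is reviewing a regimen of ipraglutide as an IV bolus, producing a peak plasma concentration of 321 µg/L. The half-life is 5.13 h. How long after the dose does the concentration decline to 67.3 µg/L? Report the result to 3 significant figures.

11.6 hours

k = ln 2 / 5.13 = 0.1351 h⁻¹
C(t) = C₀ e^(−kt)  ⇒  t = ln(C₀/C) / k
t = ln(321/67.3) / 0.1351 = 1.562 / 0.1351 ≈ 11.6 hours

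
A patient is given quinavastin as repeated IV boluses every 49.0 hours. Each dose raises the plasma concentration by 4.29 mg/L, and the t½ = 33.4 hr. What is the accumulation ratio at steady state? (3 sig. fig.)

1.57

k = ln 2 / 33.4 = 0.02075 hr⁻¹
Fraction remaining after one interval: e^(−kτ) = e^(−0.02075 × 49.0) = 0.3617
R = 1 / (1 − 0.3617) = 1 / 0.6383 ≈ 1.57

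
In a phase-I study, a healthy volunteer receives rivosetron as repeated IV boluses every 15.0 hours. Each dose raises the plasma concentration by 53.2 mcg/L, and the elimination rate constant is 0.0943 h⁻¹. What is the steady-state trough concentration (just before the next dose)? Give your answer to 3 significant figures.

Fraction remaining after one interval: e^(−kτ) = e^(−0.09430 × 15.0) = 0.2430
R = 1 / (1 − 0.2430) = 1.321
Css,max = 53.2 × 1.321 = 70.28 mcg/L
Css,min = Css,max × e^(−kτ) = 70.28 × 0.2430 ≈ 17.1 mcg/L

17.1 mcg/L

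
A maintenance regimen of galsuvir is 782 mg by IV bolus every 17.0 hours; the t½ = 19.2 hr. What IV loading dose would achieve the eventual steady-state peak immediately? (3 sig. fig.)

k = ln 2 / 19.2 = 0.03610 hr⁻¹
Accumulation ratio R = 1 / (1 − e^(−kτ)) = 1 / (1 − e^(−0.03610×17.0)) = 1 / (1 − 0.5413) = 2.180
Loading dose = maintenance dose × R = 782 × 2.180 ≈ 1700 mg

1700 mg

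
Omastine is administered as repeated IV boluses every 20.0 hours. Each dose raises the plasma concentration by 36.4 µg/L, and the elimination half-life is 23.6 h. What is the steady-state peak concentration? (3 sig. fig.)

k = ln 2 / 23.6 = 0.02937 h⁻¹
Fraction remaining after one interval: e^(−kτ) = e^(−0.02937 × 20.0) = 0.5558
R = 1 / (1 − 0.5558) = 2.251
Css,max = 36.4 × 2.251 ≈ 81.9 µg/L

81.9 µg/L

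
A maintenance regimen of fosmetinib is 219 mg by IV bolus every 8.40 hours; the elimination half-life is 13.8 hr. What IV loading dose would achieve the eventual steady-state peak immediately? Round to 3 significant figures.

k = ln 2 / 13.8 = 0.05023 hr⁻¹
Accumulation ratio R = 1 / (1 − e^(−kτ)) = 1 / (1 − e^(−0.05023×8.40)) = 1 / (1 − 0.6558) = 2.905
Loading dose = maintenance dose × R = 219 × 2.905 ≈ 636 mg

636 mg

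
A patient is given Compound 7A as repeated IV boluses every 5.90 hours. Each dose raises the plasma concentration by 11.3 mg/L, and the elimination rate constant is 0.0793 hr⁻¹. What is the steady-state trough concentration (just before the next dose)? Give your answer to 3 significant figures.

Fraction remaining after one interval: e^(−kτ) = e^(−0.07930 × 5.90) = 0.6263
R = 1 / (1 − 0.6263) = 2.676
Css,max = 11.3 × 2.676 = 30.24 mg/L
Css,min = Css,max × e^(−kτ) = 30.24 × 0.6263 ≈ 18.9 mg/L

18.9 mg/L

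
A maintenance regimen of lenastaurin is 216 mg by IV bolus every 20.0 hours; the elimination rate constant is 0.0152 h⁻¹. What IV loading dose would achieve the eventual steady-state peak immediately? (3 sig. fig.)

824 mg

Accumulation ratio R = 1 / (1 − e^(−kτ)) = 1 / (1 − e^(−0.01520×20.0)) = 1 / (1 − 0.7379) = 3.815
Loading dose = maintenance dose × R = 216 × 3.815 ≈ 824 mg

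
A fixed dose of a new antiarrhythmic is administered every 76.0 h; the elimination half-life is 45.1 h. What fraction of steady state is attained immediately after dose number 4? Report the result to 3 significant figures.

0.991

k = ln 2 / 45.1 = 0.01537 h⁻¹
f_n = 1 − e^(−nkτ) = 1 − e^(−4 × 0.01537 × 76.0) = 1 − e^(−4.672) = 1 − 0.009352 ≈ 0.991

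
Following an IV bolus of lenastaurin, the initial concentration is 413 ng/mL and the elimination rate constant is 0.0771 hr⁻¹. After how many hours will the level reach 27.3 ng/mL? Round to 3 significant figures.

C(t) = C₀ e^(−kt)  ⇒  t = ln(C₀/C) / k
t = ln(413/27.3) / 0.07710 = 2.717 / 0.07710 ≈ 35.2 hours

35.2 hours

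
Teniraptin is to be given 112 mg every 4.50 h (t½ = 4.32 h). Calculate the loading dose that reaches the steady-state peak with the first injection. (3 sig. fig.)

k = ln 2 / 4.32 = 0.1605 h⁻¹
Accumulation ratio R = 1 / (1 − e^(−kτ)) = 1 / (1 − e^(−0.1605×4.50)) = 1 / (1 − 0.4858) = 1.945
Loading dose = maintenance dose × R = 112 × 1.945 ≈ 218 mg

218 mg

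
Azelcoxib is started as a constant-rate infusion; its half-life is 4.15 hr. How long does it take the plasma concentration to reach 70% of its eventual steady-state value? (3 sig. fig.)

7.21 hours

k = ln 2 / 4.15 = 0.1670 hr⁻¹
f = 1 − e^(−kt)  ⇒  t = −ln(1 − f) / k
t = −ln(1 − 0.7) / 0.1670 = 1.204 / 0.1670 ≈ 7.21 hours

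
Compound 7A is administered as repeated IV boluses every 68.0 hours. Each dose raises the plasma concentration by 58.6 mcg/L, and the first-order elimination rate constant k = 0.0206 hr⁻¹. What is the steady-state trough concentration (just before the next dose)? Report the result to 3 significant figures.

19.2 mcg/L

Fraction remaining after one interval: e^(−kτ) = e^(−0.02060 × 68.0) = 0.2464
R = 1 / (1 − 0.2464) = 1.327
Css,max = 58.6 × 1.327 = 77.76 mcg/L
Css,min = Css,max × e^(−kτ) = 77.76 × 0.2464 ≈ 19.2 mcg/L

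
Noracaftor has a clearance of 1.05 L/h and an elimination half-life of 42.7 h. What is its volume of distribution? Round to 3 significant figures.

64.7 L

k = ln 2 / t½ = ln 2 / 42.7 = 0.01623 h⁻¹
V = CL / k = 1.05 / 0.01623 ≈ 64.7 L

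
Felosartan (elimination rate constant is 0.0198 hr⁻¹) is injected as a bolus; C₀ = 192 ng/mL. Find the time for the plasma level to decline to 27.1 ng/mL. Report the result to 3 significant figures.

98.9 hours

C(t) = C₀ e^(−kt)  ⇒  t = ln(C₀/C) / k
t = ln(192/27.1) / 0.01980 = 1.958 / 0.01980 ≈ 98.9 hours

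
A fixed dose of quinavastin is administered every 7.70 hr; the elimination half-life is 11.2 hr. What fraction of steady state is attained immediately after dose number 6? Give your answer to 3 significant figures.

k = ln 2 / 11.2 = 0.06189 hr⁻¹
f_n = 1 − e^(−nkτ) = 1 − e^(−6 × 0.06189 × 7.70) = 1 − e^(−2.859) = 1 − 0.05731 ≈ 0.943

0.943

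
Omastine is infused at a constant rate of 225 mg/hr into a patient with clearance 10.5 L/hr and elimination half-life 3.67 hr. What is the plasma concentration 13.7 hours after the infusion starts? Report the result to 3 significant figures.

Css = rate / CL = 225 / 10.5 = 21.43 mg/L
k = ln 2 / 3.67 = 0.1889 hr⁻¹
C(t) = Css (1 − e^(−kt)) = 21.43 × (1 − e^(−2.587)) = 21.43 × 0.9248 ≈ 19.8 mg/L

19.8 mg/L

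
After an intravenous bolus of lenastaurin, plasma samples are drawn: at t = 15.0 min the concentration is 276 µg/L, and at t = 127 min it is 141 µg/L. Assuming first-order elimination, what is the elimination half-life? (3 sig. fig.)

k = ln(C₁/C₂) / (t₂ − t₁) = ln(276/141) / (127 − 15.0)
  = 0.6716 / 112.0 = 0.005997 min⁻¹
t½ = ln 2 / k = ln 2 / 0.005997 ≈ 116 minutes

116 minutes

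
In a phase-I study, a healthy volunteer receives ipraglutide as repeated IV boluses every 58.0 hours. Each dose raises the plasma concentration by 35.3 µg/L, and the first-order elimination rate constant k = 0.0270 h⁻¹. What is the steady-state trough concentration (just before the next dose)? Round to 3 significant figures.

Fraction remaining after one interval: e^(−kτ) = e^(−0.02700 × 58.0) = 0.2089
R = 1 / (1 − 0.2089) = 1.264
Css,max = 35.3 × 1.264 = 44.62 µg/L
Css,min = Css,max × e^(−kτ) = 44.62 × 0.2089 ≈ 9.32 µg/L

9.32 µg/L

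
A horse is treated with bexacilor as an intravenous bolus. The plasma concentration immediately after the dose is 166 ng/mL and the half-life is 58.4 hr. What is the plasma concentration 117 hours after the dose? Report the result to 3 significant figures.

k = ln 2 / 58.4 = 0.01187 hr⁻¹
117 hr is 2.003 half-lives, so C = 166 × (1/2)^2.003 = 166 × 0.2494 ≈ 41.4 ng/mL

41.4 ng/mL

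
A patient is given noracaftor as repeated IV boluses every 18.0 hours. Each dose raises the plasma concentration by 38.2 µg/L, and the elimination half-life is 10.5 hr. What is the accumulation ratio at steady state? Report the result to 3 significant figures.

k = ln 2 / 10.5 = 0.06601 hr⁻¹
Fraction remaining after one interval: e^(−kτ) = e^(−0.06601 × 18.0) = 0.3048
R = 1 / (1 − 0.3048) = 1 / 0.6952 ≈ 1.44

1.44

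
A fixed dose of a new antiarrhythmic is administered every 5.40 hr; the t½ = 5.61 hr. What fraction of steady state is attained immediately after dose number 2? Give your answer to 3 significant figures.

0.737

k = ln 2 / 5.61 = 0.1236 hr⁻¹
f_n = 1 − e^(−nkτ) = 1 − e^(−2 × 0.1236 × 5.40) = 1 − e^(−1.334) = 1 − 0.2633 ≈ 0.737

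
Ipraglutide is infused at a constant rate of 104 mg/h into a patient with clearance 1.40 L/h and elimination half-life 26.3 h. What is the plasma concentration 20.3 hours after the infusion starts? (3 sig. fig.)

30.8 mg/L

Css = rate / CL = 104 / 1.40 = 74.29 mg/L
k = ln 2 / 26.3 = 0.02636 h⁻¹
C(t) = Css (1 − e^(−kt)) = 74.29 × (1 − e^(−0.5350)) = 74.29 × 0.4143 ≈ 30.8 mg/L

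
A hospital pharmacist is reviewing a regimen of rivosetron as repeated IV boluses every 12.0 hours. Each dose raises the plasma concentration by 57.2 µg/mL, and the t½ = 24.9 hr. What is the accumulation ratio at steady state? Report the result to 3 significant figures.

k = ln 2 / 24.9 = 0.02784 hr⁻¹
Fraction remaining after one interval: e^(−kτ) = e^(−0.02784 × 12.0) = 0.7160
R = 1 / (1 − 0.7160) = 1 / 0.2840 ≈ 3.52

3.52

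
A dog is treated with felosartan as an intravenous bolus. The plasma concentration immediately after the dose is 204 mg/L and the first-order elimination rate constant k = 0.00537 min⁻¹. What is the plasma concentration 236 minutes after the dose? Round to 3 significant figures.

C(t) = C₀ e^(−kt) = 204 × e^(−0.005370 × 236) = 204 × e^(−1.267) = 204 × 0.2816 ≈ 57.4 mg/L

57.4 mg/L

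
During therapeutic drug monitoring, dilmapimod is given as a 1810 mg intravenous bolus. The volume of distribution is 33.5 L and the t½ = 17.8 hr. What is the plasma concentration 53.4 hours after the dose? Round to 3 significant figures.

6.75 µg/mL

C₀ = dose / V = 1810 / 33.5 = 54.03 µg/mL
k = ln 2 / 17.8 = 0.03894 hr⁻¹
C(t) = C₀ e^(−kt) = 54.03 × e^(−0.03894 × 53.4) = 54.03 × e^(−2.079) = 54.03 × 0.1250 ≈ 6.75 µg/mL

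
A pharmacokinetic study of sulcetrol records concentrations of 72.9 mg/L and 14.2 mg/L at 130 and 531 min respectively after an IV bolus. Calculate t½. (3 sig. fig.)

170 minutes

k = ln(C₁/C₂) / (t₂ − t₁) = ln(72.9/14.2) / (531 − 130)
  = 1.636 / 401.0 = 0.004079 min⁻¹
t½ = ln 2 / k = ln 2 / 0.004079 ≈ 170 minutes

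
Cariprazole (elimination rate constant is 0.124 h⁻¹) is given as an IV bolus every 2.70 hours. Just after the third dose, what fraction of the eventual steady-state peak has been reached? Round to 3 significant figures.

0.634

f_n = 1 − e^(−nkτ) = 1 − e^(−3 × 0.1240 × 2.70) = 1 − e^(−1.004) = 1 − 0.3663 ≈ 0.634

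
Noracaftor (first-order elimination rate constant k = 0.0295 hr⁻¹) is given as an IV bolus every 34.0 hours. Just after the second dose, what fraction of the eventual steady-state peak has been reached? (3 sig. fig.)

f_n = 1 − e^(−nkτ) = 1 − e^(−2 × 0.02950 × 34.0) = 1 − e^(−2.006) = 1 − 0.1345 ≈ 0.865

0.865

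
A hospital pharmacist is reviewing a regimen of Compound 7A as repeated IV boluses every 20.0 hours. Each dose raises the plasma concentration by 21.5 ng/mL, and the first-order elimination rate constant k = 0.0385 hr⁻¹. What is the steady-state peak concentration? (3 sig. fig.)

Fraction remaining after one interval: e^(−kτ) = e^(−0.03850 × 20.0) = 0.4630
R = 1 / (1 − 0.4630) = 1.862
Css,max = 21.5 × 1.862 ≈ 40.0 ng/mL

40.0 ng/mL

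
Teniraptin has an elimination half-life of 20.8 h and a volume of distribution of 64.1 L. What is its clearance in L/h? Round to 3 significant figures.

k = ln 2 / t½ = ln 2 / 20.8 = 0.03332 h⁻¹
CL = k · V = 0.03332 × 64.1 ≈ 2.14 L/h

2.14 L/h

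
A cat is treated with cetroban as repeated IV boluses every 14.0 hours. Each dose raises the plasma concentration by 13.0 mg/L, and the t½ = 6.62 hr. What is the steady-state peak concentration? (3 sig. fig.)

k = ln 2 / 6.62 = 0.1047 hr⁻¹
Fraction remaining after one interval: e^(−kτ) = e^(−0.1047 × 14.0) = 0.2309
R = 1 / (1 − 0.2309) = 1.300
Css,max = 13.0 × 1.300 ≈ 16.9 mg/L

16.9 mg/L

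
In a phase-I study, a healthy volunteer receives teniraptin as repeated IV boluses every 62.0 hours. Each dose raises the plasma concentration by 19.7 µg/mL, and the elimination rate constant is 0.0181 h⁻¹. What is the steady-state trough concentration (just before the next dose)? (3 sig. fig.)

9.51 µg/mL

Fraction remaining after one interval: e^(−kτ) = e^(−0.01810 × 62.0) = 0.3256
R = 1 / (1 − 0.3256) = 1.483
Css,max = 19.7 × 1.483 = 29.21 µg/mL
Css,min = Css,max × e^(−kτ) = 29.21 × 0.3256 ≈ 9.51 µg/mL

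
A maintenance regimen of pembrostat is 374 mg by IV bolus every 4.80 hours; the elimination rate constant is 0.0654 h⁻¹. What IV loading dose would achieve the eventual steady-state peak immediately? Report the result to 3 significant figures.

1390 mg

Accumulation ratio R = 1 / (1 − e^(−kτ)) = 1 / (1 − e^(−0.06540×4.80)) = 1 / (1 − 0.7306) = 3.712
Loading dose = maintenance dose × R = 374 × 3.712 ≈ 1390 mg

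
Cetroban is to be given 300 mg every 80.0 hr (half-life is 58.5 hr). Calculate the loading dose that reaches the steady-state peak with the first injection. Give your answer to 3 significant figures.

k = ln 2 / 58.5 = 0.01185 hr⁻¹
Accumulation ratio R = 1 / (1 − e^(−kτ)) = 1 / (1 − e^(−0.01185×80.0)) = 1 / (1 − 0.3876) = 1.633
Loading dose = maintenance dose × R = 300 × 1.633 ≈ 490 mg

490 mg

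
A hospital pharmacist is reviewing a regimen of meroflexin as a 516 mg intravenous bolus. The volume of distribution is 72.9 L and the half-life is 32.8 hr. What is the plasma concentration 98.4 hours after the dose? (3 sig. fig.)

0.885 mg/L

C₀ = dose / V = 516 / 72.9 = 7.078 mg/L
k = ln 2 / 32.8 = 0.02113 hr⁻¹
C(t) = C₀ e^(−kt) = 7.078 × e^(−0.02113 × 98.4) = 7.078 × e^(−2.079) = 7.078 × 0.1250 ≈ 0.885 mg/L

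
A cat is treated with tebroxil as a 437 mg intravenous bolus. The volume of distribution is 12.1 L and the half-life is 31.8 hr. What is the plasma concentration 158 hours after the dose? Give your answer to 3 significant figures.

1.15 µg/mL

C₀ = dose / V = 437 / 12.1 = 36.12 µg/mL
k = ln 2 / 31.8 = 0.02180 hr⁻¹
C(t) = C₀ e^(−kt) = 36.12 × e^(−0.02180 × 158) = 36.12 × e^(−3.444) = 36.12 × 0.03194 ≈ 1.15 µg/mL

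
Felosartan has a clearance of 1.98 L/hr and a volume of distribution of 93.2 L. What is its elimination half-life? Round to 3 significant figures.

k = CL / V = 1.98 / 93.2 = 0.02124 hr⁻¹
t½ = ln 2 / k = ln 2 / 0.02124 ≈ 32.6 hours

32.6 hours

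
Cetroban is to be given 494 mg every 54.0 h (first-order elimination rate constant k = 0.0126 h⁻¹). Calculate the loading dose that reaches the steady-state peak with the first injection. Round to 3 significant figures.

1000 mg

Accumulation ratio R = 1 / (1 − e^(−kτ)) = 1 / (1 − e^(−0.01260×54.0)) = 1 / (1 − 0.5064) = 2.026
Loading dose = maintenance dose × R = 494 × 2.026 ≈ 1000 mg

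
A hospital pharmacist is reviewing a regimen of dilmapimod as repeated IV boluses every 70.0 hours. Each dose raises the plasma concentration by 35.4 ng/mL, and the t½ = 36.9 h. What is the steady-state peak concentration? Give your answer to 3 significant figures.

48.4 ng/mL

k = ln 2 / 36.9 = 0.01878 h⁻¹
Fraction remaining after one interval: e^(−kτ) = e^(−0.01878 × 70.0) = 0.2685
R = 1 / (1 − 0.2685) = 1.367
Css,max = 35.4 × 1.367 ≈ 48.4 ng/mL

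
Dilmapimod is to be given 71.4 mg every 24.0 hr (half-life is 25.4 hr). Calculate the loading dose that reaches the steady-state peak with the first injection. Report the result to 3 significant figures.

149 mg

k = ln 2 / 25.4 = 0.02729 hr⁻¹
Accumulation ratio R = 1 / (1 − e^(−kτ)) = 1 / (1 − e^(−0.02729×24.0)) = 1 / (1 − 0.5195) = 2.081
Loading dose = maintenance dose × R = 71.4 × 2.081 ≈ 149 mg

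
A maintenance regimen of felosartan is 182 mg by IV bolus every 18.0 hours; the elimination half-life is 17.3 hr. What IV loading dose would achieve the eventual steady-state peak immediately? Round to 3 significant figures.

354 mg

k = ln 2 / 17.3 = 0.04007 hr⁻¹
Accumulation ratio R = 1 / (1 − e^(−kτ)) = 1 / (1 − e^(−0.04007×18.0)) = 1 / (1 − 0.4862) = 1.946
Loading dose = maintenance dose × R = 182 × 1.946 ≈ 354 mg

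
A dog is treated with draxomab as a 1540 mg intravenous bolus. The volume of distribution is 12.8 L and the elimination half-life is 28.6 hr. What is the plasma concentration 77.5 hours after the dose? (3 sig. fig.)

C₀ = dose / V = 1540 / 12.8 = 120.3 µg/mL
k = ln 2 / 28.6 = 0.02424 hr⁻¹
C(t) = C₀ e^(−kt) = 120.3 × e^(−0.02424 × 77.5) = 120.3 × e^(−1.878) = 120.3 × 0.1529 ≈ 18.4 µg/mL

18.4 µg/mL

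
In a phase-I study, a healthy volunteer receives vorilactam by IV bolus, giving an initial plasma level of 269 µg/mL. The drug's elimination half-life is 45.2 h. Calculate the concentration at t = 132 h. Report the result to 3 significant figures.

35.5 µg/mL

k = ln 2 / 45.2 = 0.01534 h⁻¹
132 h is 2.920 half-lives, so C = 269 × (1/2)^2.920 = 269 × 0.1321 ≈ 35.5 µg/mL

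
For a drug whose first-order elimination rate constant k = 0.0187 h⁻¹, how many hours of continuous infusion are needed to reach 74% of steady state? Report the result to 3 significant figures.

f = 1 − e^(−kt)  ⇒  t = −ln(1 − f) / k
t = −ln(1 − 0.74) / 0.01870 = 1.347 / 0.01870 ≈ 72.0 hours

72.0 hours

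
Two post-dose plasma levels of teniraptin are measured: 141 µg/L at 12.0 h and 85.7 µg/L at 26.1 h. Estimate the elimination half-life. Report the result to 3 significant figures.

k = ln(C₁/C₂) / (t₂ − t₁) = ln(141/85.7) / (26.1 − 12.0)
  = 0.4979 / 14.10 = 0.03531 h⁻¹
t½ = ln 2 / k = ln 2 / 0.03531 ≈ 19.6 hours

19.6 hours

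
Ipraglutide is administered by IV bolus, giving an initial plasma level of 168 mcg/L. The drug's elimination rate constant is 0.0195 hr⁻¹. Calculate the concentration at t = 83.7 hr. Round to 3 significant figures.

32.8 mcg/L

C(t) = C₀ e^(−kt) = 168 × e^(−0.01950 × 83.7) = 168 × e^(−1.632) = 168 × 0.1955 ≈ 32.8 mcg/L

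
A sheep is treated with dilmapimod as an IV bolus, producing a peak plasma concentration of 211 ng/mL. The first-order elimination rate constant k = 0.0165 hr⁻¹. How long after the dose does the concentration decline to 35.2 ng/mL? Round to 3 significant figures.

C(t) = C₀ e^(−kt)  ⇒  t = ln(C₀/C) / k
t = ln(211/35.2) / 0.01650 = 1.791 / 0.01650 ≈ 109 hours

109 hours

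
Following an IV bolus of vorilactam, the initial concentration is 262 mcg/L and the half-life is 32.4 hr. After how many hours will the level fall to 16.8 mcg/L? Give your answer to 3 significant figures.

k = ln 2 / 32.4 = 0.02139 hr⁻¹
C(t) = C₀ e^(−kt)  ⇒  t = ln(C₀/C) / k
t = ln(262/16.8) / 0.02139 = 2.747 / 0.02139 ≈ 128 hours

128 hours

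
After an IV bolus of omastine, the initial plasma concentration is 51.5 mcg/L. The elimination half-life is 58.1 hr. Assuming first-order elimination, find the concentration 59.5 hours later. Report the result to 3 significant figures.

k = ln 2 / 58.1 = 0.01193 hr⁻¹
C(t) = C₀ e^(−kt) = 51.5 × e^(−0.01193 × 59.5) = 51.5 × e^(−0.7098) = 51.5 × 0.4917 ≈ 25.3 mcg/L

25.3 mcg/L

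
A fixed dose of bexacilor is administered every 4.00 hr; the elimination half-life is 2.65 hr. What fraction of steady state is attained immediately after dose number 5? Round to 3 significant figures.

k = ln 2 / 2.65 = 0.2616 hr⁻¹
f_n = 1 − e^(−nkτ) = 1 − e^(−5 × 0.2616 × 4.00) = 1 − e^(−5.231) = 1 − 0.005347 ≈ 0.995

0.995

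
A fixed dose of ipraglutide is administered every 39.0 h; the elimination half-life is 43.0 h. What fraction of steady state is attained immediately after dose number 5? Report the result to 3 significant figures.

k = ln 2 / 43.0 = 0.01612 h⁻¹
f_n = 1 − e^(−nkτ) = 1 − e^(−5 × 0.01612 × 39.0) = 1 − e^(−3.143) = 1 − 0.04314 ≈ 0.957

0.957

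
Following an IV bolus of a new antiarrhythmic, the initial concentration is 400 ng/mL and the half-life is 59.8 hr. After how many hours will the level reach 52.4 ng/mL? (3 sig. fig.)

k = ln 2 / 59.8 = 0.01159 hr⁻¹
C(t) = C₀ e^(−kt)  ⇒  t = ln(C₀/C) / k
t = ln(400/52.4) / 0.01159 = 2.033 / 0.01159 ≈ 175 hours

175 hours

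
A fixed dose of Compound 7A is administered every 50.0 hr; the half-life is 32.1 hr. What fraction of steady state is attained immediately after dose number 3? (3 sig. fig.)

0.961

k = ln 2 / 32.1 = 0.02159 hr⁻¹
f_n = 1 − e^(−nkτ) = 1 − e^(−3 × 0.02159 × 50.0) = 1 − e^(−3.239) = 1 − 0.03920 ≈ 0.961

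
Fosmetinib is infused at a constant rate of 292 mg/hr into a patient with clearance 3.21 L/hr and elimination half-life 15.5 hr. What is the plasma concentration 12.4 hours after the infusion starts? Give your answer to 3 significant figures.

Css = rate / CL = 292 / 3.21 = 90.97 µg/mL
k = ln 2 / 15.5 = 0.04472 hr⁻¹
C(t) = Css (1 − e^(−kt)) = 90.97 × (1 − e^(−0.5545)) = 90.97 × 0.4257 ≈ 38.7 µg/mL

38.7 µg/mL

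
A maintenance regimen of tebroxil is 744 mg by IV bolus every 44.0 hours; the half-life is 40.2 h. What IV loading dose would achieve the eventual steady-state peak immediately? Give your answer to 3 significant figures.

1400 mg

k = ln 2 / 40.2 = 0.01724 h⁻¹
Accumulation ratio R = 1 / (1 − e^(−kτ)) = 1 / (1 − e^(−0.01724×44.0)) = 1 / (1 − 0.4683) = 1.881
Loading dose = maintenance dose × R = 744 × 1.881 ≈ 1400 mg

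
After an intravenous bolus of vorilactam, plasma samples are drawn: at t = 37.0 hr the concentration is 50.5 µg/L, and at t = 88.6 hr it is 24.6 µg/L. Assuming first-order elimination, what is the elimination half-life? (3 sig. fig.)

k = ln(C₁/C₂) / (t₂ − t₁) = ln(50.5/24.6) / (88.6 − 37.0)
  = 0.7192 / 51.60 = 0.01394 hr⁻¹
t½ = ln 2 / k = ln 2 / 0.01394 ≈ 49.7 hours

49.7 hours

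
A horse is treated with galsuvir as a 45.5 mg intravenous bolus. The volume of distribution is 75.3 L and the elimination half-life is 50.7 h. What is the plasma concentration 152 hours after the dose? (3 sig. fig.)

0.0756 µg/mL

C₀ = dose / V = 45.5 / 75.3 = 0.6042 µg/mL
k = ln 2 / 50.7 = 0.01367 h⁻¹
C(t) = C₀ e^(−kt) = 0.6042 × e^(−0.01367 × 152) = 0.6042 × e^(−2.078) = 0.6042 × 0.1252 ≈ 0.0756 µg/mL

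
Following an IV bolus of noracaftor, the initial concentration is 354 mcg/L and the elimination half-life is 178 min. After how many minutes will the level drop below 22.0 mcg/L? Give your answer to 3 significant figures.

k = ln 2 / 178 = 0.003894 min⁻¹
C(t) = C₀ e^(−kt)  ⇒  t = ln(C₀/C) / k
t = ln(354/22.0) / 0.003894 = 2.778 / 0.003894 ≈ 713 minutes

713 minutes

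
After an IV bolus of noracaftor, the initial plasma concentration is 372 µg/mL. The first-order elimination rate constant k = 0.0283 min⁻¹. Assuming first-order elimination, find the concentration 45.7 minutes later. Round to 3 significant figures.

C(t) = C₀ e^(−kt) = 372 × e^(−0.02830 × 45.7) = 372 × e^(−1.293) = 372 × 0.2744 ≈ 102 µg/mL

102 µg/mL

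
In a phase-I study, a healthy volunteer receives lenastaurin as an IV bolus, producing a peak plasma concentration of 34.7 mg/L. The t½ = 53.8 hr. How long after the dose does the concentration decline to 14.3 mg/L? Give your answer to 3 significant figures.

k = ln 2 / 53.8 = 0.01288 hr⁻¹
C(t) = C₀ e^(−kt)  ⇒  t = ln(C₀/C) / k
t = ln(34.7/14.3) / 0.01288 = 0.8865 / 0.01288 ≈ 68.8 hours

68.8 hours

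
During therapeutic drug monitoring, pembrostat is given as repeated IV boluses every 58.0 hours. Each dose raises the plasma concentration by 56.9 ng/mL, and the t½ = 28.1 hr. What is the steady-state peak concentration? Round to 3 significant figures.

74.8 ng/mL

k = ln 2 / 28.1 = 0.02467 hr⁻¹
Fraction remaining after one interval: e^(−kτ) = e^(−0.02467 × 58.0) = 0.2391
R = 1 / (1 − 0.2391) = 1.314
Css,max = 56.9 × 1.314 ≈ 74.8 ng/mL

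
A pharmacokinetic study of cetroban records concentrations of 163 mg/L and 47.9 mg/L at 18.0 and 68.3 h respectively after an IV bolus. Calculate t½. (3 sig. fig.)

k = ln(C₁/C₂) / (t₂ − t₁) = ln(163/47.9) / (68.3 − 18.0)
  = 1.225 / 50.30 = 0.02435 h⁻¹
t½ = ln 2 / k = ln 2 / 0.02435 ≈ 28.5 hours

28.5 hours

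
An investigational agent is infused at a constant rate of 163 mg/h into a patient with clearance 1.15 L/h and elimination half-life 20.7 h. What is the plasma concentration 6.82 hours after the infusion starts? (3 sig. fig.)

28.9 mg/L

Css = rate / CL = 163 / 1.15 = 141.7 mg/L
k = ln 2 / 20.7 = 0.03349 h⁻¹
C(t) = Css (1 − e^(−kt)) = 141.7 × (1 − e^(−0.2284)) = 141.7 × 0.2042 ≈ 28.9 mg/L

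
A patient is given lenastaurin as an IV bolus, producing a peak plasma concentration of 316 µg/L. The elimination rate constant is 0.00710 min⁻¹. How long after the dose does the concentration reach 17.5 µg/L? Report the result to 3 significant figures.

C(t) = C₀ e^(−kt)  ⇒  t = ln(C₀/C) / k
t = ln(316/17.5) / 0.007100 = 2.894 / 0.007100 ≈ 408 minutes

408 minutes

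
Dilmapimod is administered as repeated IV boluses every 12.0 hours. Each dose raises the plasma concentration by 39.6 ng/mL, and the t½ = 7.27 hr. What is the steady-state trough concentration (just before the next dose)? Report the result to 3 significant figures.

k = ln 2 / 7.27 = 0.09534 hr⁻¹
Fraction remaining after one interval: e^(−kτ) = e^(−0.09534 × 12.0) = 0.3185
R = 1 / (1 − 0.3185) = 1.467
Css,max = 39.6 × 1.467 = 58.11 ng/mL
Css,min = Css,max × e^(−kτ) = 58.11 × 0.3185 ≈ 18.5 ng/mL

18.5 ng/mL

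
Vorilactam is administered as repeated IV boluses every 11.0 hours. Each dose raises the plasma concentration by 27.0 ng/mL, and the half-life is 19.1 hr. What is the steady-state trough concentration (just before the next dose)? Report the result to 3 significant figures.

k = ln 2 / 19.1 = 0.03629 hr⁻¹
Fraction remaining after one interval: e^(−kτ) = e^(−0.03629 × 11.0) = 0.6709
R = 1 / (1 − 0.6709) = 3.038
Css,max = 27.0 × 3.038 = 82.03 ng/mL
Css,min = Css,max × e^(−kτ) = 82.03 × 0.6709 ≈ 55.0 ng/mL

55.0 ng/mL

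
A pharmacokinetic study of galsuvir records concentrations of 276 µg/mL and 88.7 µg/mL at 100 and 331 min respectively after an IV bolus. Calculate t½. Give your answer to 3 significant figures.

k = ln(C₁/C₂) / (t₂ − t₁) = ln(276/88.7) / (331 − 100)
  = 1.135 / 231.0 = 0.004914 min⁻¹
t½ = ln 2 / k = ln 2 / 0.004914 ≈ 141 minutes

141 minutes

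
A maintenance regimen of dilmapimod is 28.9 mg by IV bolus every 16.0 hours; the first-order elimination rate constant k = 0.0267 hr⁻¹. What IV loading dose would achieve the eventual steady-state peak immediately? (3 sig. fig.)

83.1 mg

Accumulation ratio R = 1 / (1 − e^(−kτ)) = 1 / (1 − e^(−0.02670×16.0)) = 1 / (1 − 0.6523) = 2.876
Loading dose = maintenance dose × R = 28.9 × 2.876 ≈ 83.1 mg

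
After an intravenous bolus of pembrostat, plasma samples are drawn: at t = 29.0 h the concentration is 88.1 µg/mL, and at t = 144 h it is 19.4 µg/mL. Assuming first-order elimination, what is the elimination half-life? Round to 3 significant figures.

52.7 hours

k = ln(C₁/C₂) / (t₂ − t₁) = ln(88.1/19.4) / (144 − 29.0)
  = 1.513 / 115.0 = 0.01316 h⁻¹
t½ = ln 2 / k = ln 2 / 0.01316 ≈ 52.7 hours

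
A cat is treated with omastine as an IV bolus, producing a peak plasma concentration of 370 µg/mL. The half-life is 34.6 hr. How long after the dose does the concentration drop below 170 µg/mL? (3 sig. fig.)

k = ln 2 / 34.6 = 0.02003 hr⁻¹
C(t) = C₀ e^(−kt)  ⇒  t = ln(C₀/C) / k
t = ln(370/170) / 0.02003 = 0.7777 / 0.02003 ≈ 38.8 hours

38.8 hours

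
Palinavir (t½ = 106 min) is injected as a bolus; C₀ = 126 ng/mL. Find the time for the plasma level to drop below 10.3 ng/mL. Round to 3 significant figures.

k = ln 2 / 106 = 0.006539 min⁻¹
C(t) = C₀ e^(−kt)  ⇒  t = ln(C₀/C) / k
t = ln(126/10.3) / 0.006539 = 2.504 / 0.006539 ≈ 383 minutes

383 minutes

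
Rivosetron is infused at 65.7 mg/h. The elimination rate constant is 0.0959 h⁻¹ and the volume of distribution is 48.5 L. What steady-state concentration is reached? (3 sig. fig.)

14.1 mg/L

CL = k · V = 0.0959 × 48.5 = 4.651 L/h
Css = rate / CL = 65.7 / 4.651 ≈ 14.1 mg/L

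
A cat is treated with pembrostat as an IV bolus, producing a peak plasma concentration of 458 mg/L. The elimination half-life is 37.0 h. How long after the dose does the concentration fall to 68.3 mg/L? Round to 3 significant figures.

102 hours

k = ln 2 / 37.0 = 0.01873 h⁻¹
C(t) = C₀ e^(−kt)  ⇒  t = ln(C₀/C) / k
t = ln(458/68.3) / 0.01873 = 1.903 / 0.01873 ≈ 102 hours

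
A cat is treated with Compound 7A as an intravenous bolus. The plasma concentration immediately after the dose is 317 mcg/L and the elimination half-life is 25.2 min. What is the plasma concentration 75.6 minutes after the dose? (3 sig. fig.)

k = ln 2 / 25.2 = 0.02751 min⁻¹
C(t) = C₀ e^(−kt) = 317 × e^(−0.02751 × 75.6) = 317 × e^(−2.079) = 317 × 0.1250 ≈ 39.6 mcg/L

39.6 mcg/L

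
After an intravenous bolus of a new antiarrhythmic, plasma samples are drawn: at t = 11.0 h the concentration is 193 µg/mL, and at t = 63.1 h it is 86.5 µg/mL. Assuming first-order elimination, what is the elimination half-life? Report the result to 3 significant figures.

k = ln(C₁/C₂) / (t₂ − t₁) = ln(193/86.5) / (63.1 − 11.0)
  = 0.8025 / 52.10 = 0.01540 h⁻¹
t½ = ln 2 / k = ln 2 / 0.01540 ≈ 45.0 hours

45.0 hours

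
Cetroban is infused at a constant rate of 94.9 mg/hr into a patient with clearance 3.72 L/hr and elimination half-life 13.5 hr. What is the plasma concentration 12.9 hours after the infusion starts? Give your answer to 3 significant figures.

12.4 mg/L

Css = rate / CL = 94.9 / 3.72 = 25.51 mg/L
k = ln 2 / 13.5 = 0.05134 hr⁻¹
C(t) = Css (1 − e^(−kt)) = 25.51 × (1 − e^(−0.6623)) = 25.51 × 0.4844 ≈ 12.4 mg/L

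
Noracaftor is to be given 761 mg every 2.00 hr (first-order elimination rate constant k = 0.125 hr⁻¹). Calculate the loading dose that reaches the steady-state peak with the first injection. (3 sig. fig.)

Accumulation ratio R = 1 / (1 − e^(−kτ)) = 1 / (1 − e^(−0.1250×2.00)) = 1 / (1 − 0.7788) = 4.521
Loading dose = maintenance dose × R = 761 × 4.521 ≈ 3440 mg

3440 mg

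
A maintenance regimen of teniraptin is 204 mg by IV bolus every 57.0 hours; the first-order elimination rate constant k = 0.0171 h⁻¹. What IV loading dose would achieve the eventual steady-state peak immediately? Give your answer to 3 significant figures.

328 mg

Accumulation ratio R = 1 / (1 − e^(−kτ)) = 1 / (1 − e^(−0.01710×57.0)) = 1 / (1 − 0.3773) = 1.606
Loading dose = maintenance dose × R = 204 × 1.606 ≈ 328 mg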